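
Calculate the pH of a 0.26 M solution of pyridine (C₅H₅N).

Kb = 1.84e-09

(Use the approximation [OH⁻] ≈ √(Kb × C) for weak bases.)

[OH⁻] = √(Kb × C) = √(1.84e-09 × 0.26) = 2.1872e-05. pOH = 4.66, pH = 14 - pOH

pH = 9.34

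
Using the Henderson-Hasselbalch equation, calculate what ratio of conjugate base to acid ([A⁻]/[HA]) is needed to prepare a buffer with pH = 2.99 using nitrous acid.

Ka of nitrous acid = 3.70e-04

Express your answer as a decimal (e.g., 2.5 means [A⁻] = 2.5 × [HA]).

pKa = -log(3.70e-04) = 3.4318. pH = pKa + log([A⁻]/[HA]), so log([A⁻]/[HA]) = pH − pKa = 2.99 − 3.4318 = -0.4418. [A⁻]/[HA] = 10^(-0.4418) = 0.362

[A⁻]/[HA] = 0.362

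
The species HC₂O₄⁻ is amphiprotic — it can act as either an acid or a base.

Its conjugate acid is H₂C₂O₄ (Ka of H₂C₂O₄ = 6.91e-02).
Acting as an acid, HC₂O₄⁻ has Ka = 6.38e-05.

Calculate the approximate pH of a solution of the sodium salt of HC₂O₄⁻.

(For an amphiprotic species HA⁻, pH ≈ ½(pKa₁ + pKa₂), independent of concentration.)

pKa₁ = -log(6.91e-02) = 1.16; pKa₂ = -log(6.38e-05) = 4.20. For an amphiprotic species, pH ≈ ½(pKa₁ + pKa₂) = ½(1.16 + 4.20) = 2.68.

pH = 2.68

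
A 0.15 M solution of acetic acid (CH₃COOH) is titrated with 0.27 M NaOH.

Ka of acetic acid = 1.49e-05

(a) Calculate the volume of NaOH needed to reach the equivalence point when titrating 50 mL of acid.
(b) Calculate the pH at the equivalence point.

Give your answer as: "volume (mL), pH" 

moles acid = 0.15 × 50/1000 = 0.0075 mol; V_base = moles/0.27 × 1000 = 27.8 mL. At equivalence only the conjugate base is present: [A⁻] = 0.0075/0.078 = 9.6429e-02 M. Kb = Kw/Ka = 6.71e-10; [OH⁻] = √(Kb × [A⁻]) = 8.0447e-06; pOH = 5.09; pH = 14 - pOH = 8.91.

V = 27.8 mL, pH = 8.91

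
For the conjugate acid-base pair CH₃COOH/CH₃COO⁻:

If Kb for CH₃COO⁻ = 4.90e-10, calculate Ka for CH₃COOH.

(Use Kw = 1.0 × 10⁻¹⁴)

For a conjugate pair Ka × Kb = Kw, so Ka = Kw/Kb = 1.0 × 10⁻¹⁴ / 4.90e-10 = 2.04e-05.

K_a = 2.04e-05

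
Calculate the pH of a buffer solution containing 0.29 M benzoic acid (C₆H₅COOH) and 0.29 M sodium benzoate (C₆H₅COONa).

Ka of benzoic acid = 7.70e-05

pKa = -log(7.70e-05) = 4.11. pH = pKa + log([A⁻]/[HA]) = 4.11 + log(0.29/0.29)

pH = 4.11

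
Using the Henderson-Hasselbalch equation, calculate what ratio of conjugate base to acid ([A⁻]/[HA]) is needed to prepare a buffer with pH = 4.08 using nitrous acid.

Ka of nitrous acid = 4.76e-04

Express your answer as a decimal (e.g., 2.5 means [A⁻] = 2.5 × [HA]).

pKa = -log(4.76e-04) = 3.3224. pH = pKa + log([A⁻]/[HA]), so log([A⁻]/[HA]) = pH − pKa = 4.08 − 3.3224 = 0.7576. [A⁻]/[HA] = 10^(0.7576) = 5.72

[A⁻]/[HA] = 5.72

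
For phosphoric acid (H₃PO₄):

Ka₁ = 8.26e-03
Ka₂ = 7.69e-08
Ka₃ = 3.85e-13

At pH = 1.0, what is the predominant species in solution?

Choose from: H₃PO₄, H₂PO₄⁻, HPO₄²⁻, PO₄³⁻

pKa₁ = 2.08, pKa₂ = 7.11, pKa₃ = 12.41. For a polyprotic acid the predominant species crosses at each pKa: below pKa_n the protonated form dominates, above it the deprotonated form does. At pH = 1.0, the predominant species is H₃PO₄.

H₃PO₄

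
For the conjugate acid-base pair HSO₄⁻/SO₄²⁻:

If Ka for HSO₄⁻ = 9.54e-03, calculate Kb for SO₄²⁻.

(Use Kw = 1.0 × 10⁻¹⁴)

For a conjugate pair Ka × Kb = Kw, so Kb = Kw/Ka = 1.0 × 10⁻¹⁴ / 9.54e-03 = 1.05e-12.

K_b = 1.05e-12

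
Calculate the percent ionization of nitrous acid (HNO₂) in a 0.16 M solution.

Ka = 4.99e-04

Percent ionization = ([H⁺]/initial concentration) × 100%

Using Ka equilibrium: x² + Ka×x - Ka×C = 0. Solving: [H⁺] = 8.6893e-03. Percent = (8.6893e-03/0.16) × 100

Percent ionization = 5.43%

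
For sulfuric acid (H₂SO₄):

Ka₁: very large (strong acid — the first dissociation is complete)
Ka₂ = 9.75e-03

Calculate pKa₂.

pKa₂ = -log(Ka₂) = -log(9.75e-03) = 2.01.

pK_{a2} = 2.01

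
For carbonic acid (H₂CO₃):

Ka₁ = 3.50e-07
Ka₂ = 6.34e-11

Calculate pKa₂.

pKa₂ = -log(Ka₂) = -log(6.34e-11) = 10.20.

pK_{a2} = 10.20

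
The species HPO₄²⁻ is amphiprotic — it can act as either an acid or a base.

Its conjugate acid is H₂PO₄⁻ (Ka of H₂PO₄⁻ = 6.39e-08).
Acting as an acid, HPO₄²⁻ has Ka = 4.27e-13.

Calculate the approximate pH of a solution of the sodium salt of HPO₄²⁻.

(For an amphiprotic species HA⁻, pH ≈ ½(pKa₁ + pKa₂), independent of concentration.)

pKa₁ = -log(6.39e-08) = 7.19; pKa₂ = -log(4.27e-13) = 12.37. For an amphiprotic species, pH ≈ ½(pKa₁ + pKa₂) = ½(7.19 + 12.37) = 9.78.

pH = 9.78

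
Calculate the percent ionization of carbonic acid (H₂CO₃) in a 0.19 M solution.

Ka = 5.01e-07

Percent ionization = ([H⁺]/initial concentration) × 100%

Using Ka equilibrium: x² + Ka×x - Ka×C = 0. Solving: [H⁺] = 3.0828e-04. Percent = (3.0828e-04/0.19) × 100

Percent ionization = 0.162%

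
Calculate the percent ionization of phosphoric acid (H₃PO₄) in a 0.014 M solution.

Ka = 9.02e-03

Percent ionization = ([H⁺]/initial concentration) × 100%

Using Ka equilibrium: x² + Ka×x - Ka×C = 0. Solving: [H⁺] = 7.5987e-03. Percent = (7.5987e-03/0.014) × 100

Percent ionization = 54.3%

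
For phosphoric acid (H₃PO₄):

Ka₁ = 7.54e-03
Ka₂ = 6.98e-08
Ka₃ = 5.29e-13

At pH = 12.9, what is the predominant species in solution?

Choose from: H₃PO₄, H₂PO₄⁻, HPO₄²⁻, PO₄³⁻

pKa₁ = 2.12, pKa₂ = 7.16, pKa₃ = 12.28. For a polyprotic acid the predominant species crosses at each pKa: below pKa_n the protonated form dominates, above it the deprotonated form does. At pH = 12.9, the predominant species is PO₄³⁻.

PO₄³⁻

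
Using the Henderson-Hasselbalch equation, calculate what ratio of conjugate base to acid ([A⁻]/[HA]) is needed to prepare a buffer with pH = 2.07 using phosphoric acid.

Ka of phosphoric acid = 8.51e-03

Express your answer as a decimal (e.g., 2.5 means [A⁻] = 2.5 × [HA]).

pKa = -log(8.51e-03) = 2.0701. pH = pKa + log([A⁻]/[HA]), so log([A⁻]/[HA]) = pH − pKa = 2.07 − 2.0701 = -0.0001. [A⁻]/[HA] = 10^(-0.0001) = 1.00

[A⁻]/[HA] = 1.00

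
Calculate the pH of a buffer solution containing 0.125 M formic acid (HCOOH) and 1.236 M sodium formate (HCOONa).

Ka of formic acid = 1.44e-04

pKa = -log(1.44e-04) = 3.84. pH = pKa + log([A⁻]/[HA]) = 3.84 + log(1.236/0.125)

pH = 4.84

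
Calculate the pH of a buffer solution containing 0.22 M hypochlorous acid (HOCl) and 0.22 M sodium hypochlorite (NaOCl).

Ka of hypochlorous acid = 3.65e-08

pKa = -log(3.65e-08) = 7.44. pH = pKa + log([A⁻]/[HA]) = 7.44 + log(0.22/0.22)

pH = 7.44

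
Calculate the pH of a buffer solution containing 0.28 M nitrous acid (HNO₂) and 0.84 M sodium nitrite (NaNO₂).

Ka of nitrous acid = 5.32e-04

pKa = -log(5.32e-04) = 3.27. pH = pKa + log([A⁻]/[HA]) = 3.27 + log(0.84/0.28)

pH = 3.75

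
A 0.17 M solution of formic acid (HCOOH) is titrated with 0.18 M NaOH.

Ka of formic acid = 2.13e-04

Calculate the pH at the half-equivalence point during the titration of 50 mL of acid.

At half-equivalence [HA] = [A⁻], so Henderson-Hasselbalch gives pH = pKa = -log(2.13e-04) = 3.67.

pH = pKa = 3.67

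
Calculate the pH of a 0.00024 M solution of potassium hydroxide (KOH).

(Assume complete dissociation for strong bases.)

[OH⁻] = 0.00024 M for strong base. pOH = -log[OH⁻] = 3.62, pH = 14 - pOH

pH = 10.38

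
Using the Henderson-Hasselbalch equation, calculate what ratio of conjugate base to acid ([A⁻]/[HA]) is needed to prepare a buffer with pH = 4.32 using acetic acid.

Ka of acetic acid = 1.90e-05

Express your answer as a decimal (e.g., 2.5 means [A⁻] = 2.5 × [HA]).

pKa = -log(1.90e-05) = 4.7212. pH = pKa + log([A⁻]/[HA]), so log([A⁻]/[HA]) = pH − pKa = 4.32 − 4.7212 = -0.4012. [A⁻]/[HA] = 10^(-0.4012) = 0.397

[A⁻]/[HA] = 0.397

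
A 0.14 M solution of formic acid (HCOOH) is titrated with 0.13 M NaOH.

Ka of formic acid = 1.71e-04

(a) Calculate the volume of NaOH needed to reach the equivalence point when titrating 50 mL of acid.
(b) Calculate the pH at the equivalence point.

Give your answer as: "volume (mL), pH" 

moles acid = 0.14 × 50/1000 = 0.007 mol; V_base = moles/0.13 × 1000 = 53.8 mL. At equivalence only the conjugate base is present: [A⁻] = 0.007/0.104 = 6.7407e-02 M. Kb = Kw/Ka = 5.85e-11; [OH⁻] = √(Kb × [A⁻]) = 1.9854e-06; pOH = 5.70; pH = 14 - pOH = 8.30.

V = 53.8 mL, pH = 8.30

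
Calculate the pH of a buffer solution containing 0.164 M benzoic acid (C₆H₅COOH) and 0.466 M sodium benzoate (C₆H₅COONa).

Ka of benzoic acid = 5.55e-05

pKa = -log(5.55e-05) = 4.26. pH = pKa + log([A⁻]/[HA]) = 4.26 + log(0.466/0.164)

pH = 4.71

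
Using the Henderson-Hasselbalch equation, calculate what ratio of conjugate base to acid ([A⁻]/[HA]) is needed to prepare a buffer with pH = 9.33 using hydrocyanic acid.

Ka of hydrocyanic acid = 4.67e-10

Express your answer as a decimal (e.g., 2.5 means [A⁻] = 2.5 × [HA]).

pKa = -log(4.67e-10) = 9.3307. pH = pKa + log([A⁻]/[HA]), so log([A⁻]/[HA]) = pH − pKa = 9.33 − 9.3307 = -0.0007. [A⁻]/[HA] = 10^(-0.0007) = 0.998

[A⁻]/[HA] = 0.998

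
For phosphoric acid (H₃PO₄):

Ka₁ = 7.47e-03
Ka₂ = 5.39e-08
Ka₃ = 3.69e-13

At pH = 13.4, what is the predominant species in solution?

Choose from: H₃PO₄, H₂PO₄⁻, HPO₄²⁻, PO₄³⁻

pKa₁ = 2.13, pKa₂ = 7.27, pKa₃ = 12.43. For a polyprotic acid the predominant species crosses at each pKa: below pKa_n the protonated form dominates, above it the deprotonated form does. At pH = 13.4, the predominant species is PO₄³⁻.

PO₄³⁻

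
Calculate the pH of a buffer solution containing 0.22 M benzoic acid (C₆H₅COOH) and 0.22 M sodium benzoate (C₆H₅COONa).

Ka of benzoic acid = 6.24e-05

pKa = -log(6.24e-05) = 4.20. pH = pKa + log([A⁻]/[HA]) = 4.20 + log(0.22/0.22)

pH = 4.20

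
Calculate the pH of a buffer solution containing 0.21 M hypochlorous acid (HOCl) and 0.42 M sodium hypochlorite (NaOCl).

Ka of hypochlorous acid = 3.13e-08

pKa = -log(3.13e-08) = 7.50. pH = pKa + log([A⁻]/[HA]) = 7.50 + log(0.42/0.21)

pH = 7.81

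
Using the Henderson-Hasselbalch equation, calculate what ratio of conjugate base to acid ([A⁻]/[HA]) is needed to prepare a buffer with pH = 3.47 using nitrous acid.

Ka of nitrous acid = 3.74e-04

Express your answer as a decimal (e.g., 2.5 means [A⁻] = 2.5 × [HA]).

pKa = -log(3.74e-04) = 3.4271. pH = pKa + log([A⁻]/[HA]), so log([A⁻]/[HA]) = pH − pKa = 3.47 − 3.4271 = 0.0429. [A⁻]/[HA] = 10^(0.0429) = 1.10

[A⁻]/[HA] = 1.10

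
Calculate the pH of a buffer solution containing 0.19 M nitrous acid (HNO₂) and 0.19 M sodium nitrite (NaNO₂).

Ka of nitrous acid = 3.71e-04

pKa = -log(3.71e-04) = 3.43. pH = pKa + log([A⁻]/[HA]) = 3.43 + log(0.19/0.19)

pH = 3.43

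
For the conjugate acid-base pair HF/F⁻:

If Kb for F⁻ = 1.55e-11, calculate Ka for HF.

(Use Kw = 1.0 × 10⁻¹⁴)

For a conjugate pair Ka × Kb = Kw, so Ka = Kw/Kb = 1.0 × 10⁻¹⁴ / 1.55e-11 = 6.45e-04.

K_a = 6.45e-04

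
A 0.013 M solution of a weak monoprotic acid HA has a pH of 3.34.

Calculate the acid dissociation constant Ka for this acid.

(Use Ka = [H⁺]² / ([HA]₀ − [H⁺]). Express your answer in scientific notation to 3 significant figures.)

[H⁺] = 10^(−pH) = 10^(−3.34) = 4.571e-04 M. For HA ⇌ H⁺ + A⁻, Ka = [H⁺][A⁻]/[HA] = [H⁺]² / ([HA]₀ − [H⁺]) = (4.571e-04)² / (0.013 − 4.571e-04) = 1.67e-05.

K_a = 1.67e-05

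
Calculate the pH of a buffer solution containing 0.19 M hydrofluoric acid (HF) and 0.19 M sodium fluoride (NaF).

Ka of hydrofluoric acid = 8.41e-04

pKa = -log(8.41e-04) = 3.08. pH = pKa + log([A⁻]/[HA]) = 3.08 + log(0.19/0.19)

pH = 3.08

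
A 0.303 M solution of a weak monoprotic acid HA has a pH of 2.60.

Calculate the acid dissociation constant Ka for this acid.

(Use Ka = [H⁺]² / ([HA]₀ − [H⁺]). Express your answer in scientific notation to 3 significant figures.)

[H⁺] = 10^(−pH) = 10^(−2.60) = 2.512e-03 M. For HA ⇌ H⁺ + A⁻, Ka = [H⁺][A⁻]/[HA] = [H⁺]² / ([HA]₀ − [H⁺]) = (2.512e-03)² / (0.303 − 2.512e-03) = 2.10e-05.

K_a = 2.10e-05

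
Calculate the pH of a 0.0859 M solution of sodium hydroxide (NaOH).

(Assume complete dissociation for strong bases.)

[OH⁻] = 0.0859 M for strong base. pOH = -log[OH⁻] = 1.07, pH = 14 - pOH

pH = 12.93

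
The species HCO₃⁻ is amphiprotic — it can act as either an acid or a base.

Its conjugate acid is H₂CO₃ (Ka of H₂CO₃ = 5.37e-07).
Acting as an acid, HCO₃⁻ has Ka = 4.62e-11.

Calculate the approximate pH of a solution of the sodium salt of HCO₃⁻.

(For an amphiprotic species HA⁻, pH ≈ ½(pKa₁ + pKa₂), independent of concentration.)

pKa₁ = -log(5.37e-07) = 6.27; pKa₂ = -log(4.62e-11) = 10.34. For an amphiprotic species, pH ≈ ½(pKa₁ + pKa₂) = ½(6.27 + 10.34) = 8.30.

pH = 8.30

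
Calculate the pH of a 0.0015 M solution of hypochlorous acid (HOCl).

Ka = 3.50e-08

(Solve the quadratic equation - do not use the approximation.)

x² + Ka×x - Ka×C = 0. Using quadratic formula: [H⁺] = 7.2282e-06

pH = 5.14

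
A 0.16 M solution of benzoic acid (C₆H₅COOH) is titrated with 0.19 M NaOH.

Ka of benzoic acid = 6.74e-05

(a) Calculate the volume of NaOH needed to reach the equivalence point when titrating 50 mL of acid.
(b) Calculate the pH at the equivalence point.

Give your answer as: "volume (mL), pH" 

moles acid = 0.16 × 50/1000 = 0.008 mol; V_base = moles/0.19 × 1000 = 42.1 mL. At equivalence only the conjugate base is present: [A⁻] = 0.008/0.092 = 8.6857e-02 M. Kb = Kw/Ka = 1.48e-10; [OH⁻] = √(Kb × [A⁻]) = 3.5898e-06; pOH = 5.44; pH = 14 - pOH = 8.56.

V = 42.1 mL, pH = 8.56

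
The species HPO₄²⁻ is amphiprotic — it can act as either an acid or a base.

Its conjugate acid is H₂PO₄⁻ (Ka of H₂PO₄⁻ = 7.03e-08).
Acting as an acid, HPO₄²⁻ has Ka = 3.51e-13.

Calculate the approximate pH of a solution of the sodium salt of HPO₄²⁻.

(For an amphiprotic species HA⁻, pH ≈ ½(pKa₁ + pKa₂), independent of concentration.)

pKa₁ = -log(7.03e-08) = 7.15; pKa₂ = -log(3.51e-13) = 12.45. For an amphiprotic species, pH ≈ ½(pKa₁ + pKa₂) = ½(7.15 + 12.45) = 9.80.

pH = 9.80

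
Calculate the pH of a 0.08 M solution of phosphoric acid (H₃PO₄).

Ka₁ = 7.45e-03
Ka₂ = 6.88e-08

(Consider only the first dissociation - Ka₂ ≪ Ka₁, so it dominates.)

First dissociation dominates. From Ka₁ = [H⁺][HA⁻]/[H₂A], x² + Ka₁·x − Ka₁·C = 0 with C = 0.08 M and Ka₁ = 7.45e-03. Solving: [H⁺] = (−Ka₁ + √(Ka₁² + 4·Ka₁·C)) / 2 = 2.0971e-02 M. pH = -log(2.0971e-02) = 1.68.

pH = 1.68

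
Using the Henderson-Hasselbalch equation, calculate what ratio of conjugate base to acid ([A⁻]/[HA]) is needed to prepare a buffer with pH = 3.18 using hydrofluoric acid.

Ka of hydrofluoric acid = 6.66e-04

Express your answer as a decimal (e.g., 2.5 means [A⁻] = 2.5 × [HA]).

pKa = -log(6.66e-04) = 3.1765. pH = pKa + log([A⁻]/[HA]), so log([A⁻]/[HA]) = pH − pKa = 3.18 − 3.1765 = 0.0035. [A⁻]/[HA] = 10^(0.0035) = 1.01

[A⁻]/[HA] = 1.01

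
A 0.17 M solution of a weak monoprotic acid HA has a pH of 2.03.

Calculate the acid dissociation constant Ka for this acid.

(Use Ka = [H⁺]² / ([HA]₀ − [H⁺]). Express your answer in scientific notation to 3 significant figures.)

[H⁺] = 10^(−pH) = 10^(−2.03) = 9.333e-03 M. For HA ⇌ H⁺ + A⁻, Ka = [H⁺][A⁻]/[HA] = [H⁺]² / ([HA]₀ − [H⁺]) = (9.333e-03)² / (0.17 − 9.333e-03) = 5.42e-04.

K_a = 5.42e-04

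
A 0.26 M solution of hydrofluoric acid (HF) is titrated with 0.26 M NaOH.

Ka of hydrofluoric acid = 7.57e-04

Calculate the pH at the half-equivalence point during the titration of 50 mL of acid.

At half-equivalence [HA] = [A⁻], so Henderson-Hasselbalch gives pH = pKa = -log(7.57e-04) = 3.12.

pH = pKa = 3.12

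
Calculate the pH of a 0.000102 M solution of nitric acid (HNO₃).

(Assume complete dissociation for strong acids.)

[H⁺] = 0.000102 M for strong acid. pH = -log[H⁺] = -log(0.000102)

pH = 3.99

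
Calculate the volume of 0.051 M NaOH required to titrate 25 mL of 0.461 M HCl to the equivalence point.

At equivalence: moles acid = moles base. moles HCl = 0.461 × 25/1000 = 0.01153 mol. V_base = moles / 0.051 × 1000 = 226.0 mL.

V_{base} = 226.0 mL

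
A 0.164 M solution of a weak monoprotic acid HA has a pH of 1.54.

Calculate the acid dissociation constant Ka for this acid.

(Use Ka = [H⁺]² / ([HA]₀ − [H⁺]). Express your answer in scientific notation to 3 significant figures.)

[H⁺] = 10^(−pH) = 10^(−1.54) = 2.884e-02 M. For HA ⇌ H⁺ + A⁻, Ka = [H⁺][A⁻]/[HA] = [H⁺]² / ([HA]₀ − [H⁺]) = (2.884e-02)² / (0.164 − 2.884e-02) = 6.15e-03.

K_a = 6.15e-03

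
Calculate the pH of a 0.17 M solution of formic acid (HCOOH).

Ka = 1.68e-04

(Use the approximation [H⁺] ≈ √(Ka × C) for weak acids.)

[H⁺] = √(Ka × C) = √(1.68e-04 × 0.17) = 5.3442e-03. pH = -log(5.3442e-03)

pH = 2.27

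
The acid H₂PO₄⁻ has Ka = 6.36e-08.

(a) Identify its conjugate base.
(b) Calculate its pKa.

(a) The conjugate base is formed by removing one H⁺ from H₂PO₄⁻, giving HPO₄²⁻. (b) pKa = -log(Ka) = -log(6.36e-08) = 7.20.

Conjugate base: HPO₄²⁻; pK_a = 7.20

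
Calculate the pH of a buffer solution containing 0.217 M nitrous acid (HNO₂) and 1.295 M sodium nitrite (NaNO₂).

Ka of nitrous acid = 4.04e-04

pKa = -log(4.04e-04) = 3.39. pH = pKa + log([A⁻]/[HA]) = 3.39 + log(1.295/0.217)

pH = 4.17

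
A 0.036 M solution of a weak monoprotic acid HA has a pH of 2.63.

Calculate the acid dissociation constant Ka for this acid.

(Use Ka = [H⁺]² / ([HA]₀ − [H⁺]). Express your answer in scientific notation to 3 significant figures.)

[H⁺] = 10^(−pH) = 10^(−2.63) = 2.344e-03 M. For HA ⇌ H⁺ + A⁻, Ka = [H⁺][A⁻]/[HA] = [H⁺]² / ([HA]₀ − [H⁺]) = (2.344e-03)² / (0.036 − 2.344e-03) = 1.63e-04.

K_a = 1.63e-04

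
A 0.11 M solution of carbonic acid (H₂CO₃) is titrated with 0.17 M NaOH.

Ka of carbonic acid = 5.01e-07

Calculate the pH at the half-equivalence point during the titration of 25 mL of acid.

At half-equivalence [HA] = [A⁻], so Henderson-Hasselbalch gives pH = pKa = -log(5.01e-07) = 6.30.

pH = pKa = 6.30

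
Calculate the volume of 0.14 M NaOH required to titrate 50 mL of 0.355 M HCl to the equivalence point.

At equivalence: moles acid = moles base. moles HCl = 0.355 × 50/1000 = 0.01775 mol. V_base = moles / 0.14 × 1000 = 126.8 mL.

V_{base} = 126.8 mL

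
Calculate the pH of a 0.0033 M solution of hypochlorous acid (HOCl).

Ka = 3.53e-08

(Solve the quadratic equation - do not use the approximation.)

x² + Ka×x - Ka×C = 0. Using quadratic formula: [H⁺] = 1.0775e-05

pH = 4.97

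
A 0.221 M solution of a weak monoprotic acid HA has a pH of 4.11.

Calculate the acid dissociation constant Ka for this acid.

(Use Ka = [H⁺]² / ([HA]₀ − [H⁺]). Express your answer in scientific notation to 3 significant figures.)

[H⁺] = 10^(−pH) = 10^(−4.11) = 7.762e-05 M. For HA ⇌ H⁺ + A⁻, Ka = [H⁺][A⁻]/[HA] = [H⁺]² / ([HA]₀ − [H⁺]) = (7.762e-05)² / (0.221 − 7.762e-05) = 2.73e-08.

K_a = 2.73e-08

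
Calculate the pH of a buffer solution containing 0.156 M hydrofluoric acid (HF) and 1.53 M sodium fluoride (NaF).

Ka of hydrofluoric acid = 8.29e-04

pKa = -log(8.29e-04) = 3.08. pH = pKa + log([A⁻]/[HA]) = 3.08 + log(1.53/0.156)

pH = 4.07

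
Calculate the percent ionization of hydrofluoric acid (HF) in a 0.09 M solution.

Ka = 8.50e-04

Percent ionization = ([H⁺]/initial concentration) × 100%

Using Ka equilibrium: x² + Ka×x - Ka×C = 0. Solving: [H⁺] = 8.3317e-03. Percent = (8.3317e-03/0.09) × 100

Percent ionization = 9.26%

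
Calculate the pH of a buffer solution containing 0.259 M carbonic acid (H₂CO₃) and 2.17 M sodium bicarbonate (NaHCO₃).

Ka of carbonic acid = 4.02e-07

pKa = -log(4.02e-07) = 6.40. pH = pKa + log([A⁻]/[HA]) = 6.40 + log(2.17/0.259)

pH = 7.32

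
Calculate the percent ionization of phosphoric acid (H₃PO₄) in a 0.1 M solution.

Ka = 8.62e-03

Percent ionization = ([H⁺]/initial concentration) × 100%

Using Ka equilibrium: x² + Ka×x - Ka×C = 0. Solving: [H⁺] = 2.5365e-02. Percent = (2.5365e-02/0.1) × 100

Percent ionization = 25.4%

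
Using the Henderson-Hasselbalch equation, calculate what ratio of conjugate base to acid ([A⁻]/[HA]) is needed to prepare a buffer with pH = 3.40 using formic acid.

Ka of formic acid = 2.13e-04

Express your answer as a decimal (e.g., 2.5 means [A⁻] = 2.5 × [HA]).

pKa = -log(2.13e-04) = 3.6716. pH = pKa + log([A⁻]/[HA]), so log([A⁻]/[HA]) = pH − pKa = 3.40 − 3.6716 = -0.2716. [A⁻]/[HA] = 10^(-0.2716) = 0.535

[A⁻]/[HA] = 0.535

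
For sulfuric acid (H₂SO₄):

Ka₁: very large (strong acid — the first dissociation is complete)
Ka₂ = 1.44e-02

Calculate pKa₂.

pKa₂ = -log(Ka₂) = -log(1.44e-02) = 1.84.

pK_{a2} = 1.84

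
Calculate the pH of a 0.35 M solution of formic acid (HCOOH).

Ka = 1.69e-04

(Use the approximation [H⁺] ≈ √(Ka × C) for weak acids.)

[H⁺] = √(Ka × C) = √(1.69e-04 × 0.35) = 7.6909e-03. pH = -log(7.6909e-03)

pH = 2.11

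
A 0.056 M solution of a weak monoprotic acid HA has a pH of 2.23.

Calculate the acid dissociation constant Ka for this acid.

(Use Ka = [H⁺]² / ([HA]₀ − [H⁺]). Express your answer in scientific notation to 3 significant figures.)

[H⁺] = 10^(−pH) = 10^(−2.23) = 5.888e-03 M. For HA ⇌ H⁺ + A⁻, Ka = [H⁺][A⁻]/[HA] = [H⁺]² / ([HA]₀ − [H⁺]) = (5.888e-03)² / (0.056 − 5.888e-03) = 6.92e-04.

K_a = 6.92e-04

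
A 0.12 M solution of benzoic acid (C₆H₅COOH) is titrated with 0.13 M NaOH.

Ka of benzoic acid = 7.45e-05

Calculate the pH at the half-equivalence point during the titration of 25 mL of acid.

At half-equivalence [HA] = [A⁻], so Henderson-Hasselbalch gives pH = pKa = -log(7.45e-05) = 4.13.

pH = pKa = 4.13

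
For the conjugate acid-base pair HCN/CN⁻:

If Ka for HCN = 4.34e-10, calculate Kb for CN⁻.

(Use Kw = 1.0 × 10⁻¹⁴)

For a conjugate pair Ka × Kb = Kw, so Kb = Kw/Ka = 1.0 × 10⁻¹⁴ / 4.34e-10 = 2.30e-05.

K_b = 2.30e-05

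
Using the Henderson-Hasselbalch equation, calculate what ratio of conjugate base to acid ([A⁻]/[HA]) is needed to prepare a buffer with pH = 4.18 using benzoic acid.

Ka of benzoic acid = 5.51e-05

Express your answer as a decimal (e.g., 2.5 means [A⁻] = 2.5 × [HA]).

pKa = -log(5.51e-05) = 4.2588. pH = pKa + log([A⁻]/[HA]), so log([A⁻]/[HA]) = pH − pKa = 4.18 − 4.2588 = -0.0788. [A⁻]/[HA] = 10^(-0.0788) = 0.834

[A⁻]/[HA] = 0.834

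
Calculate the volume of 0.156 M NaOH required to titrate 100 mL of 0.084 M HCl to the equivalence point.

At equivalence: moles acid = moles base. moles HCl = 0.084 × 100/1000 = 0.0084 mol. V_base = moles / 0.156 × 1000 = 53.8 mL.

V_{base} = 53.8 mL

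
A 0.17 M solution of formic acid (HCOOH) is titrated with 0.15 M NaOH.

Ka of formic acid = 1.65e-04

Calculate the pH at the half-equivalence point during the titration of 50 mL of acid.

At half-equivalence [HA] = [A⁻], so Henderson-Hasselbalch gives pH = pKa = -log(1.65e-04) = 3.78.

pH = pKa = 3.78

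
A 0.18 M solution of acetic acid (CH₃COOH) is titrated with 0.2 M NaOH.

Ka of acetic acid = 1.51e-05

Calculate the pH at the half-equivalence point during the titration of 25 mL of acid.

At half-equivalence [HA] = [A⁻], so Henderson-Hasselbalch gives pH = pKa = -log(1.51e-05) = 4.82.

pH = pKa = 4.82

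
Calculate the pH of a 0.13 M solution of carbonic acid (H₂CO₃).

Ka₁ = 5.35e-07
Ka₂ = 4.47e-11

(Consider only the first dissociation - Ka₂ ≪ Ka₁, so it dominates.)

First dissociation dominates. From Ka₁ = [H⁺][HA⁻]/[H₂A], x² + Ka₁·x − Ka₁·C = 0 with C = 0.13 M and Ka₁ = 5.35e-07. Solving: [H⁺] = (−Ka₁ + √(Ka₁² + 4·Ka₁·C)) / 2 = 2.6346e-04 M. pH = -log(2.6346e-04) = 3.58.

pH = 3.58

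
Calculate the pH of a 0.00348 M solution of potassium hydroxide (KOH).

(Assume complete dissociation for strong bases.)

[OH⁻] = 0.00348 M for strong base. pOH = -log[OH⁻] = 2.46, pH = 14 - pOH

pH = 11.54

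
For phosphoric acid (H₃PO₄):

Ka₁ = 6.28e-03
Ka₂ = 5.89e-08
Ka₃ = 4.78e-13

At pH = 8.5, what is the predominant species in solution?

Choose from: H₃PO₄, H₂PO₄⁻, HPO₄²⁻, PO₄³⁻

pKa₁ = 2.20, pKa₂ = 7.23, pKa₃ = 12.32. For a polyprotic acid the predominant species crosses at each pKa: below pKa_n the protonated form dominates, above it the deprotonated form does. At pH = 8.5, the predominant species is HPO₄²⁻.

HPO₄²⁻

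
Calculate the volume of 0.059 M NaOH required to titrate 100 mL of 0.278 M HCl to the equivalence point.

At equivalence: moles acid = moles base. moles HCl = 0.278 × 100/1000 = 0.0278 mol. V_base = moles / 0.059 × 1000 = 471.2 mL.

V_{base} = 471.2 mL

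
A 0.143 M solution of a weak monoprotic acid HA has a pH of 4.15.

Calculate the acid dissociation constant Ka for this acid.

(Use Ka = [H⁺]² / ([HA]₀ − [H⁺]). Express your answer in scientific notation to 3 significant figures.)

[H⁺] = 10^(−pH) = 10^(−4.15) = 7.079e-05 M. For HA ⇌ H⁺ + A⁻, Ka = [H⁺][A⁻]/[HA] = [H⁺]² / ([HA]₀ − [H⁺]) = (7.079e-05)² / (0.143 − 7.079e-05) = 3.51e-08.

K_a = 3.51e-08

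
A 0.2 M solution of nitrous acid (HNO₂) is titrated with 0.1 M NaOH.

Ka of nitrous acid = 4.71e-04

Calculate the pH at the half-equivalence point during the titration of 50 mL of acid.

At half-equivalence [HA] = [A⁻], so Henderson-Hasselbalch gives pH = pKa = -log(4.71e-04) = 3.33.

pH = pKa = 3.33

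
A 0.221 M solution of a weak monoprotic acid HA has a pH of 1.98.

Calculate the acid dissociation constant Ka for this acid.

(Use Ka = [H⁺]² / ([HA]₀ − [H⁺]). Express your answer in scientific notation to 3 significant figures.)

[H⁺] = 10^(−pH) = 10^(−1.98) = 1.047e-02 M. For HA ⇌ H⁺ + A⁻, Ka = [H⁺][A⁻]/[HA] = [H⁺]² / ([HA]₀ − [H⁺]) = (1.047e-02)² / (0.221 − 1.047e-02) = 5.21e-04.

K_a = 5.21e-04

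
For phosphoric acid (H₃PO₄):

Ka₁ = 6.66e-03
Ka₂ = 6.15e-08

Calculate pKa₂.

pKa₂ = -log(Ka₂) = -log(6.15e-08) = 7.21.

pK_{a2} = 7.21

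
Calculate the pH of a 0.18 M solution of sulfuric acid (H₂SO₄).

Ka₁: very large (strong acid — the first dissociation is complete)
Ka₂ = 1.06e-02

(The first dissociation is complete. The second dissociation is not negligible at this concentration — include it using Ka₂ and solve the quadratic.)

First dissociation is complete: [H⁺]₀ = [HSO₄⁻]₀ = C = 0.18 M. Second dissociation HSO₄⁻ ⇌ H⁺ + SO₄²⁻: let x = [SO₄²⁻]. Ka₂ = (C + x)·x / (C − x) = 1.06e-02 → x² + (C + Ka₂)·x − Ka₂·C = 0 → x² + 0.19060·x − 1.908e-03 = 0. x = (−0.19060 + √(0.19060² + 4 × 1.908e-03)) / 2 = 9.5336e-03 M. [H⁺] = C + x = 0.18 + 9.5336e-03 = 1.8953e-01 M. pH = -log(1.8953e-01) = 0.72.

pH = 0.72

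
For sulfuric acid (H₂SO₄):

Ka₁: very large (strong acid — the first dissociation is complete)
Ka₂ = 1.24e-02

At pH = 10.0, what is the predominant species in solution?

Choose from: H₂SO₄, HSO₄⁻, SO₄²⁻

The first dissociation is complete, so H₂SO₄ itself is never the predominant species in water; pKa₂ = -log(1.24e-02) = 1.91. For a polyprotic acid the predominant species crosses at each pKa: below pKa_n the protonated form dominates, above it the deprotonated form does. At pH = 10.0, the predominant species is SO₄²⁻.

SO₄²⁻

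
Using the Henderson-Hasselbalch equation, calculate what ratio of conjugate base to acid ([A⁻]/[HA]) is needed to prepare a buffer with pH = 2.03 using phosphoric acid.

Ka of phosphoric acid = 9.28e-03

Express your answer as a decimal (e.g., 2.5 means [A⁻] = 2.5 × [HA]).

pKa = -log(9.28e-03) = 2.0325. pH = pKa + log([A⁻]/[HA]), so log([A⁻]/[HA]) = pH − pKa = 2.03 − 2.0325 = -0.0025. [A⁻]/[HA] = 10^(-0.0025) = 0.994

[A⁻]/[HA] = 0.994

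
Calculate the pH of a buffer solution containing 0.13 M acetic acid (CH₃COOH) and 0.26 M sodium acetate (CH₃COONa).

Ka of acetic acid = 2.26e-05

pKa = -log(2.26e-05) = 4.65. pH = pKa + log([A⁻]/[HA]) = 4.65 + log(0.26/0.13)

pH = 4.95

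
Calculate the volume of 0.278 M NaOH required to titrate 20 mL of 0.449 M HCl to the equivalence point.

At equivalence: moles acid = moles base. moles HCl = 0.449 × 20/1000 = 0.00898 mol. V_base = moles / 0.278 × 1000 = 32.3 mL.

V_{base} = 32.3 mL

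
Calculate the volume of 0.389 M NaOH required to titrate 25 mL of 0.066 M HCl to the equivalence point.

At equivalence: moles acid = moles base. moles HCl = 0.066 × 25/1000 = 0.00165 mol. V_base = moles / 0.389 × 1000 = 4.2 mL.

V_{base} = 4.2 mL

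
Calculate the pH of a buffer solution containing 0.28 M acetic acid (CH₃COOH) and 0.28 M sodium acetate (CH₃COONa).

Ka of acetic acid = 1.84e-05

pKa = -log(1.84e-05) = 4.74. pH = pKa + log([A⁻]/[HA]) = 4.74 + log(0.28/0.28)

pH = 4.74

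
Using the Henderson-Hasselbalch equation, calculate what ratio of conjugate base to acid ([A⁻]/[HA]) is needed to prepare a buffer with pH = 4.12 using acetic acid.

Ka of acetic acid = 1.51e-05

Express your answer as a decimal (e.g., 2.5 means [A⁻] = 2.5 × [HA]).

pKa = -log(1.51e-05) = 4.8210. pH = pKa + log([A⁻]/[HA]), so log([A⁻]/[HA]) = pH − pKa = 4.12 − 4.8210 = -0.7010. [A⁻]/[HA] = 10^(-0.7010) = 0.199

[A⁻]/[HA] = 0.199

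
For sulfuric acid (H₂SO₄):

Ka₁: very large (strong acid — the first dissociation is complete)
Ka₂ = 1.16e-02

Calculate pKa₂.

pKa₂ = -log(Ka₂) = -log(1.16e-02) = 1.94.

pK_{a2} = 1.94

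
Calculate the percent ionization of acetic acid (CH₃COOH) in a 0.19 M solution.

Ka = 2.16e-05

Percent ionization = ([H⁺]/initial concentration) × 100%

Using Ka equilibrium: x² + Ka×x - Ka×C = 0. Solving: [H⁺] = 2.0151e-03. Percent = (2.0151e-03/0.19) × 100

Percent ionization = 1.06%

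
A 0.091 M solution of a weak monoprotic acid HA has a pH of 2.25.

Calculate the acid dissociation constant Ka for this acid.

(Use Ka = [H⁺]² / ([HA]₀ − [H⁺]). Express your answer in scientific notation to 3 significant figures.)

[H⁺] = 10^(−pH) = 10^(−2.25) = 5.623e-03 M. For HA ⇌ H⁺ + A⁻, Ka = [H⁺][A⁻]/[HA] = [H⁺]² / ([HA]₀ − [H⁺]) = (5.623e-03)² / (0.091 − 5.623e-03) = 3.70e-04.

K_a = 3.70e-04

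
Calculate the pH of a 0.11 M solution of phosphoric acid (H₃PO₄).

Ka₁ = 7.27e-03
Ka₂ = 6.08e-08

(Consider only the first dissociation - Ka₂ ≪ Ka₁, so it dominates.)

First dissociation dominates. From Ka₁ = [H⁺][HA⁻]/[H₂A], x² + Ka₁·x − Ka₁·C = 0 with C = 0.11 M and Ka₁ = 7.27e-03. Solving: [H⁺] = (−Ka₁ + √(Ka₁² + 4·Ka₁·C)) / 2 = 2.4877e-02 M. pH = -log(2.4877e-02) = 1.60.

pH = 1.60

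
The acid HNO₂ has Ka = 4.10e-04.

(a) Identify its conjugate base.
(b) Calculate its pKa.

(a) The conjugate base is formed by removing one H⁺ from HNO₂, giving NO₂⁻. (b) pKa = -log(Ka) = -log(4.10e-04) = 3.39.

Conjugate base: NO₂⁻; pK_a = 3.39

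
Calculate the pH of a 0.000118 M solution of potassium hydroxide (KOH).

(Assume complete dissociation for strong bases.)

[OH⁻] = 0.000118 M for strong base. pOH = -log[OH⁻] = 3.93, pH = 14 - pOH

pH = 10.07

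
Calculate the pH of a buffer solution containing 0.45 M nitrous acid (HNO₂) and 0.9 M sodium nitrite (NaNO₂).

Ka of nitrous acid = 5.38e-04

pKa = -log(5.38e-04) = 3.27. pH = pKa + log([A⁻]/[HA]) = 3.27 + log(0.9/0.45)

pH = 3.57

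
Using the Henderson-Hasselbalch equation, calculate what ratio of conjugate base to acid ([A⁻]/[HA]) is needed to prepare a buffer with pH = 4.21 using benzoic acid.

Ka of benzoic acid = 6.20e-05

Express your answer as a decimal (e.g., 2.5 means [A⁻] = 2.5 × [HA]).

pKa = -log(6.20e-05) = 4.2076. pH = pKa + log([A⁻]/[HA]), so log([A⁻]/[HA]) = pH − pKa = 4.21 − 4.2076 = 0.0024. [A⁻]/[HA] = 10^(0.0024) = 1.01

[A⁻]/[HA] = 1.01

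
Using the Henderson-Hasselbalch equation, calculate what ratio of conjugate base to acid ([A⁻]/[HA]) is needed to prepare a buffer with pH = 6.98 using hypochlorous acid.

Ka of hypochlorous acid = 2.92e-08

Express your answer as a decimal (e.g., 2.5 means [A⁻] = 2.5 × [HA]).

pKa = -log(2.92e-08) = 7.5346. pH = pKa + log([A⁻]/[HA]), so log([A⁻]/[HA]) = pH − pKa = 6.98 − 7.5346 = -0.5546. [A⁻]/[HA] = 10^(-0.5546) = 0.279

[A⁻]/[HA] = 0.279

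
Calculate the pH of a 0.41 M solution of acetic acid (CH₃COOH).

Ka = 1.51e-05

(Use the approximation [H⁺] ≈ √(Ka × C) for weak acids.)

[H⁺] = √(Ka × C) = √(1.51e-05 × 0.41) = 2.4882e-03. pH = -log(2.4882e-03)

pH = 2.60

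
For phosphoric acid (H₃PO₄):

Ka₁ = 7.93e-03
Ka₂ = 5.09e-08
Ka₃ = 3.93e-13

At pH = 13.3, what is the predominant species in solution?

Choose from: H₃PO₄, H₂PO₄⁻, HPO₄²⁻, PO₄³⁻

pKa₁ = 2.10, pKa₂ = 7.29, pKa₃ = 12.41. For a polyprotic acid the predominant species crosses at each pKa: below pKa_n the protonated form dominates, above it the deprotonated form does. At pH = 13.3, the predominant species is PO₄³⁻.

PO₄³⁻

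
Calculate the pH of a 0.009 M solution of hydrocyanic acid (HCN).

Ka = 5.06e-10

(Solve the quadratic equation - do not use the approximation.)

x² + Ka×x - Ka×C = 0. Using quadratic formula: [H⁺] = 2.1338e-06

pH = 5.67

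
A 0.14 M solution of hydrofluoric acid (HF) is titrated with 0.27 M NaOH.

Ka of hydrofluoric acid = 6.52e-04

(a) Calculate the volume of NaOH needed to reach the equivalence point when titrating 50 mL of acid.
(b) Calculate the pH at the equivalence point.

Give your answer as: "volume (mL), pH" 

moles acid = 0.14 × 50/1000 = 0.007 mol; V_base = moles/0.27 × 1000 = 25.9 mL. At equivalence only the conjugate base is present: [A⁻] = 0.007/0.076 = 9.2195e-02 M. Kb = Kw/Ka = 1.53e-11; [OH⁻] = √(Kb × [A⁻]) = 1.1891e-06; pOH = 5.92; pH = 14 - pOH = 8.08.

V = 25.9 mL, pH = 8.08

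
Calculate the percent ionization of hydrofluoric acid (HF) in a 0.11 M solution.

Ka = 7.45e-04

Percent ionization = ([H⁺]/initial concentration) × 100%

Using Ka equilibrium: x² + Ka×x - Ka×C = 0. Solving: [H⁺] = 8.6878e-03. Percent = (8.6878e-03/0.11) × 100

Percent ionization = 7.9%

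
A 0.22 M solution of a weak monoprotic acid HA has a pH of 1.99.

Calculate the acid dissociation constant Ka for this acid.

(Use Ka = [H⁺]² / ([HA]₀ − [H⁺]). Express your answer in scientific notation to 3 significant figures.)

[H⁺] = 10^(−pH) = 10^(−1.99) = 1.023e-02 M. For HA ⇌ H⁺ + A⁻, Ka = [H⁺][A⁻]/[HA] = [H⁺]² / ([HA]₀ − [H⁺]) = (1.023e-02)² / (0.22 − 1.023e-02) = 4.99e-04.

K_a = 4.99e-04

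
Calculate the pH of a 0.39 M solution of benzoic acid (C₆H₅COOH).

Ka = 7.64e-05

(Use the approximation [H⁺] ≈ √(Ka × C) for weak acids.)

[H⁺] = √(Ka × C) = √(7.64e-05 × 0.39) = 5.4586e-03. pH = -log(5.4586e-03)

pH = 2.26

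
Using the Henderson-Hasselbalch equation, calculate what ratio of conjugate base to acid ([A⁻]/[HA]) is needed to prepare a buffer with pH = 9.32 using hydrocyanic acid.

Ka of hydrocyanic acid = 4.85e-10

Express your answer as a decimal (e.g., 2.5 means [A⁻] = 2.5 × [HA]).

pKa = -log(4.85e-10) = 9.3143. pH = pKa + log([A⁻]/[HA]), so log([A⁻]/[HA]) = pH − pKa = 9.32 − 9.3143 = 0.0057. [A⁻]/[HA] = 10^(0.0057) = 1.01

[A⁻]/[HA] = 1.01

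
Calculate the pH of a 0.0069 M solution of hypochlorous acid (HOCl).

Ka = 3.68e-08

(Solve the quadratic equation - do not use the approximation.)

x² + Ka×x - Ka×C = 0. Using quadratic formula: [H⁺] = 1.5916e-05

pH = 4.80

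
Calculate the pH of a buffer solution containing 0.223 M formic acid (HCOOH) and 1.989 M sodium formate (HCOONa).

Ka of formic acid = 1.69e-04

pKa = -log(1.69e-04) = 3.77. pH = pKa + log([A⁻]/[HA]) = 3.77 + log(1.989/0.223)

pH = 4.72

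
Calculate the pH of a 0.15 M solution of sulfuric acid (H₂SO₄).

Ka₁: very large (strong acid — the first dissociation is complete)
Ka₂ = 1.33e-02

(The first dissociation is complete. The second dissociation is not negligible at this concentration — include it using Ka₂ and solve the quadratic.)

First dissociation is complete: [H⁺]₀ = [HSO₄⁻]₀ = C = 0.15 M. Second dissociation HSO₄⁻ ⇌ H⁺ + SO₄²⁻: let x = [SO₄²⁻]. Ka₂ = (C + x)·x / (C − x) = 1.33e-02 → x² + (C + Ka₂)·x − Ka₂·C = 0 → x² + 0.16330·x − 1.995e-03 = 0. x = (−0.16330 + √(0.16330² + 4 × 1.995e-03)) / 2 = 1.1418e-02 M. [H⁺] = C + x = 0.15 + 1.1418e-02 = 1.6142e-01 M. pH = -log(1.6142e-01) = 0.79.

pH = 0.79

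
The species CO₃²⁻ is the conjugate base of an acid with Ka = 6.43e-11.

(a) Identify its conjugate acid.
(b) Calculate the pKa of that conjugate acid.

(a) The conjugate acid is formed by adding one H⁺ to CO₃²⁻, giving HCO₃⁻. (b) pKa = -log(Ka) = -log(6.43e-11) = 10.19.

Conjugate acid: HCO₃⁻; pK_a = 10.19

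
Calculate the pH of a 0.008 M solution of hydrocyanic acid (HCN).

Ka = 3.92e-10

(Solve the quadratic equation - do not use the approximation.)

x² + Ka×x - Ka×C = 0. Using quadratic formula: [H⁺] = 1.7707e-06

pH = 5.75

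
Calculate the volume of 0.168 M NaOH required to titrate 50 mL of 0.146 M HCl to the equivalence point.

At equivalence: moles acid = moles base. moles HCl = 0.146 × 50/1000 = 0.0073 mol. V_base = moles / 0.168 × 1000 = 43.5 mL.

V_{base} = 43.5 mL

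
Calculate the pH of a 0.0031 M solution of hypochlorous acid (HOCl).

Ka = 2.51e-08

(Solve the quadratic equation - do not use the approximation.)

x² + Ka×x - Ka×C = 0. Using quadratic formula: [H⁺] = 8.8085e-06

pH = 5.06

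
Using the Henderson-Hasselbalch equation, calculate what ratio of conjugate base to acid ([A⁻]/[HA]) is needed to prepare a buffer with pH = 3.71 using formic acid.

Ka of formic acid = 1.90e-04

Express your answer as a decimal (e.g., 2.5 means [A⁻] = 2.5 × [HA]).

pKa = -log(1.90e-04) = 3.7212. pH = pKa + log([A⁻]/[HA]), so log([A⁻]/[HA]) = pH − pKa = 3.71 − 3.7212 = -0.0112. [A⁻]/[HA] = 10^(-0.0112) = 0.974

[A⁻]/[HA] = 0.974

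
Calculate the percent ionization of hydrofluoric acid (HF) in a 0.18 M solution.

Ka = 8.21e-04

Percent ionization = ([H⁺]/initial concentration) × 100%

Using Ka equilibrium: x² + Ka×x - Ka×C = 0. Solving: [H⁺] = 1.1753e-02. Percent = (1.1753e-02/0.18) × 100

Percent ionization = 6.53%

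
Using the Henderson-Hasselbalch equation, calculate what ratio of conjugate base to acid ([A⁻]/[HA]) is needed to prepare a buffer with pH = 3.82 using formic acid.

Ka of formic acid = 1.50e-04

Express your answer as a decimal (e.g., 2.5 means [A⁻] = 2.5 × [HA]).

pKa = -log(1.50e-04) = 3.8239. pH = pKa + log([A⁻]/[HA]), so log([A⁻]/[HA]) = pH − pKa = 3.82 − 3.8239 = -0.0039. [A⁻]/[HA] = 10^(-0.0039) = 0.991

[A⁻]/[HA] = 0.991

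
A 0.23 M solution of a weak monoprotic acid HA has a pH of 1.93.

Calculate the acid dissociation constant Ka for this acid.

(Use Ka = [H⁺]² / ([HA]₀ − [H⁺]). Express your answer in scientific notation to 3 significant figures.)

[H⁺] = 10^(−pH) = 10^(−1.93) = 1.175e-02 M. For HA ⇌ H⁺ + A⁻, Ka = [H⁺][A⁻]/[HA] = [H⁺]² / ([HA]₀ − [H⁺]) = (1.175e-02)² / (0.23 − 1.175e-02) = 6.32e-04.

K_a = 6.32e-04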